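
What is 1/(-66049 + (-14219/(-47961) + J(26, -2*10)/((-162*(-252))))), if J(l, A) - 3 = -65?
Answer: -108775548/7184484086359 ≈ -1.5140e-5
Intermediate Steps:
J(l, A) = -62 (J(l, A) = 3 - 65 = -62)
1/(-66049 + (-14219/(-47961) + J(26, -2*10)/((-162*(-252))))) = 1/(-66049 + (-14219/(-47961) - 62/((-162*(-252))))) = 1/(-66049 + (-14219*(-1/47961) - 62/40824)) = 1/(-66049 + (14219/47961 - 62*1/40824)) = 1/(-66049 + (14219/47961 - 31/20412)) = 1/(-66049 + 32083493/108775548) = 1/(-7184484086359/108775548) = -108775548/7184484086359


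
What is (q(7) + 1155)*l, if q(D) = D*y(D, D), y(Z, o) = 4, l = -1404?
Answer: -1660932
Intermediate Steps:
q(D) = 4*D (q(D) = D*4 = 4*D)
(q(7) + 1155)*l = (4*7 + 1155)*(-1404) = (28 + 1155)*(-1404) = 1183*(-1404) = -1660932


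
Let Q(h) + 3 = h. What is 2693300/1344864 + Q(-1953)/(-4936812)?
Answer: 277061381533/138319598616 ≈ 2.0031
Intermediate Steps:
Q(h) = -3 + h
2693300/1344864 + Q(-1953)/(-4936812) = 2693300/1344864 + (-3 - 1953)/(-4936812) = 2693300*(1/1344864) - 1956*(-1/4936812) = 673325/336216 + 163/411401 = 277061381533/138319598616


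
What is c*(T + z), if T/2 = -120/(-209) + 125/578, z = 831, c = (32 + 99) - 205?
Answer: -3721364984/60401 ≈ -61611.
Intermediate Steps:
c = -74 (c = 131 - 205 = -74)
T = 95485/60401 (T = 2*(-120/(-209) + 125/578) = 2*(-120*(-1/209) + 125*(1/578)) = 2*(120/209 + 125/578) = 2*(95485/120802) = 95485/60401 ≈ 1.5809)
c*(T + z) = -74*(95485/60401 + 831) = -74*50288716/60401 = -3721364984/60401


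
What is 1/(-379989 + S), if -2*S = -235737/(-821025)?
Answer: -182450/69329019243 ≈ -2.6317e-6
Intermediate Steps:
S = -26193/182450 (S = -(-235737)/(2*(-821025)) = -(-235737)*(-1)/(2*821025) = -½*26193/91225 = -26193/182450 ≈ -0.14356)
1/(-379989 + S) = 1/(-379989 - 26193/182450) = 1/(-69329019243/182450) = -182450/69329019243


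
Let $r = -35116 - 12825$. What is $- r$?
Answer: $47941$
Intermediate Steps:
$r = -47941$ ($r = -35116 - 12825 = -47941$)
$- r = \left(-1\right) \left(-47941\right) = 47941$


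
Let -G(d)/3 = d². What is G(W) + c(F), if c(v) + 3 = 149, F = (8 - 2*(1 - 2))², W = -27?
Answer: -2041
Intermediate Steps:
G(d) = -3*d²
F = 100 (F = (8 - 2*(-1))² = (8 + 2)² = 10² = 100)
c(v) = 146 (c(v) = -3 + 149 = 146)
G(W) + c(F) = -3*(-27)² + 146 = -3*729 + 146 = -2187 + 146 = -2041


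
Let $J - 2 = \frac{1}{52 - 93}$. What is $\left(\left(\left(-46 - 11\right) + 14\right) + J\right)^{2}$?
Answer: $\frac{2829124}{1681} \approx 1683.0$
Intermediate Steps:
$J = \frac{81}{41}$ ($J = 2 + \frac{1}{52 - 93} = 2 + \frac{1}{-41} = 2 - \frac{1}{41} = \frac{81}{41} \approx 1.9756$)
$\left(\left(\left(-46 - 11\right) + 14\right) + J\right)^{2} = \left(\left(\left(-46 - 11\right) + 14\right) + \frac{81}{41}\right)^{2} = \left(\left(-57 + 14\right) + \frac{81}{41}\right)^{2} = \left(-43 + \frac{81}{41}\right)^{2} = \left(- \frac{1682}{41}\right)^{2} = \frac{2829124}{1681}$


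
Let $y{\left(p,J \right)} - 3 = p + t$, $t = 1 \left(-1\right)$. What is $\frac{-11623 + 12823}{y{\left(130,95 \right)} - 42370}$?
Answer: $- \frac{600}{21119} \approx -0.02841$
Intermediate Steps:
$t = -1$
$y{\left(p,J \right)} = 2 + p$ ($y{\left(p,J \right)} = 3 + \left(p - 1\right) = 3 + \left(-1 + p\right) = 2 + p$)
$\frac{-11623 + 12823}{y{\left(130,95 \right)} - 42370} = \frac{-11623 + 12823}{\left(2 + 130\right) - 42370} = \frac{1200}{132 - 42370} = \frac{1200}{-42238} = 1200 \left(- \frac{1}{42238}\right) = - \frac{600}{21119}$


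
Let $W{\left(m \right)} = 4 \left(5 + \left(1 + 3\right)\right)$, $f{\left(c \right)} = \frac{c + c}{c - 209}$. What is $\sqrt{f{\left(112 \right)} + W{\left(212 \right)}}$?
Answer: $\frac{2 \sqrt{79249}}{97} \approx 5.8044$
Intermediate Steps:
$f{\left(c \right)} = \frac{2 c}{-209 + c}$
$W{\left(m \right)} = 36$ ($W{\left(m \right)} = 4 \left(5 + 4\right) = 4 \cdot 9 = 36$)
$\sqrt{f{\left(112 \right)} + W{\left(212 \right)}} = \sqrt{2 \cdot 112 \frac{1}{-209 + 112} + 36} = \sqrt{2 \cdot 112 \frac{1}{-97} + 36} = \sqrt{2 \cdot 112 \left(- \frac{1}{97}\right) + 36} = \sqrt{- \frac{224}{97} + 36} = \sqrt{\frac{3268}{97}} = \frac{2 \sqrt{79249}}{97}$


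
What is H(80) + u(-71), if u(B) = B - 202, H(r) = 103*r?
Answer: 7967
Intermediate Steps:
u(B) = -202 + B
H(80) + u(-71) = 103*80 + (-202 - 71) = 8240 - 273 = 7967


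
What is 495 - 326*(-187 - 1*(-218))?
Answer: -9611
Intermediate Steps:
495 - 326*(-187 - 1*(-218)) = 495 - 326*(-187 + 218) = 495 - 326*31 = 495 - 10106 = -9611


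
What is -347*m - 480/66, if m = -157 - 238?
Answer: 1507635/11 ≈ 1.3706e+5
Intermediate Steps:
m = -395
-347*m - 480/66 = -347*(-395) - 480/66 = 137065 - 480*1/66 = 137065 - 80/11 = 1507635/11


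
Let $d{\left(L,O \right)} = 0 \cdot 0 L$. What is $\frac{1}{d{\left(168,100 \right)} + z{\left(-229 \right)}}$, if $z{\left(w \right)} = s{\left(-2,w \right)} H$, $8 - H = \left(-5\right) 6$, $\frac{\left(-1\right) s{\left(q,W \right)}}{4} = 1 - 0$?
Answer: $- \frac{1}{152} \approx -0.0065789$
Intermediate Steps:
$s{\left(q,W \right)} = -4$ ($s{\left(q,W \right)} = - 4 \left(1 - 0\right) = - 4 \left(1 + 0\right) = \left(-4\right) 1 = -4$)
$H = 38$ ($H = 8 - \left(-5\right) 6 = 8 - -30 = 8 + 30 = 38$)
$d{\left(L,O \right)} = 0$ ($d{\left(L,O \right)} = 0 L = 0$)
$z{\left(w \right)} = -152$ ($z{\left(w \right)} = \left(-4\right) 38 = -152$)
$\frac{1}{d{\left(168,100 \right)} + z{\left(-229 \right)}} = \frac{1}{0 - 152} = \frac{1}{-152} = - \frac{1}{152}$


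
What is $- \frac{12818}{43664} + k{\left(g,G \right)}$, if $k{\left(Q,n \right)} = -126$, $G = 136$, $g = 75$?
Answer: $- \frac{2757241}{21832} \approx -126.29$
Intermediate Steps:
$- \frac{12818}{43664} + k{\left(g,G \right)} = - \frac{12818}{43664} - 126 = \left(-12818\right) \frac{1}{43664} - 126 = - \frac{6409}{21832} - 126 = - \frac{2757241}{21832}$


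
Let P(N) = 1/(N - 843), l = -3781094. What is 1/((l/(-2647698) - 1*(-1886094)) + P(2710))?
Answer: 2471626083/4661722656364900 ≈ 5.3020e-7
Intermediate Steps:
P(N) = 1/(-843 + N)
1/((l/(-2647698) - 1*(-1886094)) + P(2710)) = 1/((-3781094/(-2647698) - 1*(-1886094)) + 1/(-843 + 2710)) = 1/((-3781094*(-1/2647698) + 1886094) + 1/1867) = 1/((1890547/1323849 + 1886094) + 1/1867) = 1/(2496905546353/1323849 + 1/1867) = 1/(4661722656364900/2471626083) = 2471626083/4661722656364900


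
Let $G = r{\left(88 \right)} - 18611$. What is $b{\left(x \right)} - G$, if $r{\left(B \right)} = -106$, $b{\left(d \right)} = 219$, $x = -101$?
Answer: $18936$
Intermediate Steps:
$G = -18717$ ($G = -106 - 18611 = -18717$)
$b{\left(x \right)} - G = 219 - -18717 = 219 + 18717 = 18936$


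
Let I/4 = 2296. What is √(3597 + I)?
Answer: √12781 ≈ 113.05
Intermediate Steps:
I = 9184 (I = 4*2296 = 9184)
√(3597 + I) = √(3597 + 9184) = √12781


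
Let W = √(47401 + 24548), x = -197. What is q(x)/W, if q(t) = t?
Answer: -197*√71949/71949 ≈ -0.73444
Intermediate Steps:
W = √71949 ≈ 268.23
q(x)/W = -197*√71949/71949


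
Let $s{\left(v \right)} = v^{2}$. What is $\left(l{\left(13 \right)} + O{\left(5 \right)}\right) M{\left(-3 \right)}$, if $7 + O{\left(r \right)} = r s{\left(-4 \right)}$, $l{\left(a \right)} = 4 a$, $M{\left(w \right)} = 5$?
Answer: $625$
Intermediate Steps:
$O{\left(r \right)} = -7 + 16 r$ ($O{\left(r \right)} = -7 + r \left(-4\right)^{2} = -7 + r 16 = -7 + 16 r$)
$\left(l{\left(13 \right)} + O{\left(5 \right)}\right) M{\left(-3 \right)} = \left(4 \cdot 13 + \left(-7 + 16 \cdot 5\right)\right) 5 = \left(52 + \left(-7 + 80\right)\right) 5 = \left(52 + 73\right) 5 = 125 \cdot 5 = 625$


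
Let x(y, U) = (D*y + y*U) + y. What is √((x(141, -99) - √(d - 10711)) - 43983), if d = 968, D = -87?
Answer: √(-70068 - I*√9743) ≈ 0.186 - 264.7*I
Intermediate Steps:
x(y, U) = -86*y + U*y (x(y, U) = (-87*y + y*U) + y = (-87*y + U*y) + y = -86*y + U*y)
√((x(141, -99) - √(d - 10711)) - 43983) = √((141*(-86 - 99) - √(968 - 10711)) - 43983) = √((141*(-185) - √(-9743)) - 43983) = √((-26085 - I*√9743) - 43983) = √(-70068 - I*√9743)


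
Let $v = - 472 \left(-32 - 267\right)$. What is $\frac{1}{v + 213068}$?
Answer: $\frac{1}{354196} \approx 2.8233 \cdot 10^{-6}$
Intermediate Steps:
$v = 141128$ ($v = \left(-472\right) \left(-299\right) = 141128$)
$\frac{1}{v + 213068} = \frac{1}{141128 + 213068} = \frac{1}{354196}$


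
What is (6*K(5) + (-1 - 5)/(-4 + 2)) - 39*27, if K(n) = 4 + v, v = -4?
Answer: -1050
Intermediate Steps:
K(n) = 0 (K(n) = 4 - 4 = 0)
(6*K(5) + (-1 - 5)/(-4 + 2)) - 39*27 = (6*0 + (-1 - 5)/(-4 + 2)) - 39*27 = (0 - 6/(-2)) - 1053 = (0 - 6*(-1/2)) - 1053 = (0 + 3) - 1053 = 3 - 1053 = -1050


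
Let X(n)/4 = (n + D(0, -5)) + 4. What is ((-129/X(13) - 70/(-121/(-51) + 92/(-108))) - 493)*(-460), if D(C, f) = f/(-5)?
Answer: 520942525/2094 ≈ 2.4878e+5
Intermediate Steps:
D(C, f) = -f/5 (D(C, f) = f*(-⅕) = -f/5)
X(n) = 20 + 4*n (X(n) = 4*((n - ⅕*(-5)) + 4) = 4*((n + 1) + 4) = 4*((1 + n) + 4) = 4*(5 + n) = 20 + 4*n)
((-129/X(13) - 70/(-121/(-51) + 92/(-108))) - 493)*(-460) = ((-129/(20 + 4*13) - 70/(-121/(-51) + 92/(-108))) - 493)*(-460) = ((-129/(20 + 52) - 70/(-121*(-1/51) + 92*(-1/108))) - 493)*(-460) = ((-129/72 - 70/(121/51 - 23/27)) - 493)*(-460) = ((-129*1/72 - 70/698/459) - 493)*(-460) = ((-43/24 - 70*459/698) - 493)*(-460) = ((-43/24 - 16065/349) - 493)*(-460) = (-400567/8376 - 493)*(-460) = -4529935/8376*(-460) = 520942525/2094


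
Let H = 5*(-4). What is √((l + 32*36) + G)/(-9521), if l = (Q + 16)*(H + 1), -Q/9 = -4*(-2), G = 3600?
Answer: -2*√1454/9521 ≈ -0.0080099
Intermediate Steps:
Q = -72 (Q = -(-36)*(-2) = -9*8 = -72)
H = -20
l = 1064 (l = (-72 + 16)*(-20 + 1) = -56*(-19) = 1064)
√((l + 32*36) + G)/(-9521) = √((1064 + 32*36) + 3600)/(-9521) = √((1064 + 1152) + 3600)*(-1/9521) = √(2216 + 3600)*(-1/9521) = √5816*(-1/9521) = (2*√1454)*(-1/9521) = -2*√1454/9521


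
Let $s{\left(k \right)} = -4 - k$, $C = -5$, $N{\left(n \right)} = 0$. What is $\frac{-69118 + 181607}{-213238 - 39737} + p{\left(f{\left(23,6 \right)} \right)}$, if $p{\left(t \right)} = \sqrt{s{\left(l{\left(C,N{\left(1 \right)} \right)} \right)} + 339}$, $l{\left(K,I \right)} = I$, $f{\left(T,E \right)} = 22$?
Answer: $- \frac{112489}{252975} + \sqrt{335} \approx 17.858$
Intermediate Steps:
$p{\left(t \right)} = \sqrt{335}$ ($p{\left(t \right)} = \sqrt{\left(-4 - 0\right) + 339} = \sqrt{\left(-4 + 0\right) + 339} = \sqrt{-4 + 339} = \sqrt{335}$)
$\frac{-69118 + 181607}{-213238 - 39737} + p{\left(f{\left(23,6 \right)} \right)} = \frac{-69118 + 181607}{-213238 - 39737} + \sqrt{335} = \frac{112489}{-252975} + \sqrt{335} = 112489 \left(- \frac{1}{252975}\right) + \sqrt{335} = - \frac{112489}{252975} + \sqrt{335}$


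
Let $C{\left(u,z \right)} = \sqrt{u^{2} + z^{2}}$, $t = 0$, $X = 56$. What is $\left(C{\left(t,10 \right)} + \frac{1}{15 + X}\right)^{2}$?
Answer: $\frac{505521}{5041} \approx 100.28$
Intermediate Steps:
$\left(C{\left(t,10 \right)} + \frac{1}{15 + X}\right)^{2} = \left(\sqrt{0^{2} + 10^{2}} + \frac{1}{15 + 56}\right)^{2} = \left(\sqrt{0 + 100} + \frac{1}{71}\right)^{2} = \left(\sqrt{100} + \frac{1}{71}\right)^{2} = \left(10 + \frac{1}{71}\right)^{2} = \left(\frac{711}{71}\right)^{2} = \frac{505521}{5041}$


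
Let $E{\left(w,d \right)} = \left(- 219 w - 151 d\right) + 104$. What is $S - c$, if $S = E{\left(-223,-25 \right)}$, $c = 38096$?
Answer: $14620$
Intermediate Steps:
$E{\left(w,d \right)} = 104 - 219 w - 151 d$
$S = 52716$ ($S = 104 - -48837 - -3775 = 104 + 48837 + 3775 = 52716$)
$S - c = 52716 - 38096 = 14620$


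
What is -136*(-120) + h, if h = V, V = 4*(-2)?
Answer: 16312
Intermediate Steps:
V = -8
h = -8
-136*(-120) + h = -136*(-120) - 8 = 16320 - 8 = 16312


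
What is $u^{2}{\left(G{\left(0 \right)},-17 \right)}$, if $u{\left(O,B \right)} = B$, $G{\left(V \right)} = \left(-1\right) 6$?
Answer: $289$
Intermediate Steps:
$G{\left(V \right)} = -6$
$u^{2}{\left(G{\left(0 \right)},-17 \right)} = \left(-17\right)^{2} = 289$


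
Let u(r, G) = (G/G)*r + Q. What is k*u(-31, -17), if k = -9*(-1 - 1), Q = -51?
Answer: -1476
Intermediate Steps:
k = 18 (k = -9*(-2) = 18)
u(r, G) = -51 + r (u(r, G) = (G/G)*r - 51 = 1*r - 51 = r - 51 = -51 + r)
k*u(-31, -17) = 18*(-51 - 31) = 18*(-82) = -1476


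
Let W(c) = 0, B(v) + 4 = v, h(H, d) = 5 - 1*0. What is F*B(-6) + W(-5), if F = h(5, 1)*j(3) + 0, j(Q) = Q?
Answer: -150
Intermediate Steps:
h(H, d) = 5 (h(H, d) = 5 + 0 = 5)
F = 15 (F = 5*3 + 0 = 15 + 0 = 15)
B(v) = -4 + v
F*B(-6) + W(-5) = 15*(-4 - 6) + 0 = 15*(-10) + 0 = -150 + 0 = -150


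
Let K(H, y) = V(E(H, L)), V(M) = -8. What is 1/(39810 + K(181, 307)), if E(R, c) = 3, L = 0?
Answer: 1/39802 ≈ 2.5124e-5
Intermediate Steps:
K(H, y) = -8
1/(39810 + K(181, 307)) = 1/(39810 - 8) = 1/39802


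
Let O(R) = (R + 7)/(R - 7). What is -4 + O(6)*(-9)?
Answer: 113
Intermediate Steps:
O(R) = (7 + R)/(-7 + R)
-4 + O(6)*(-9) = -4 + ((7 + 6)/(-7 + 6))*(-9) = -4 + (13/(-1))*(-9) = -4 - 1*13*(-9) = -4 - 13*(-9) = -4 + 117 = 113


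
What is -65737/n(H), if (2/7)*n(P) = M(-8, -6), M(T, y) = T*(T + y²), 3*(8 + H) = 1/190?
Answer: 9391/112 ≈ 83.848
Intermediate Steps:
H = -4559/570 (H = -8 + (⅓)/190 = -8 + (⅓)*(1/190) = -8 + 1/570 = -4559/570 ≈ -7.9982)
n(P) = -784 (n(P) = 7*(-8*(-8 + (-6)²))/2 = 7*(-8*(-8 + 36))/2 = 7*(-8*28)/2 = (7/2)*(-224) = -784)
-65737/n(H) = -65737/(-784) = -65737*(-1/784) = 9391/112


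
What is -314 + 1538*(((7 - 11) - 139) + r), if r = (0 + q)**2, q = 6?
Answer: -164880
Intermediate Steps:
r = 36 (r = (0 + 6)**2 = 6**2 = 36)
-314 + 1538*(((7 - 11) - 139) + r) = -314 + 1538*(((7 - 11) - 139) + 36) = -314 + 1538*((-4 - 139) + 36) = -314 + 1538*(-143 + 36) = -314 + 1538*(-107) = -314 - 164566 = -164880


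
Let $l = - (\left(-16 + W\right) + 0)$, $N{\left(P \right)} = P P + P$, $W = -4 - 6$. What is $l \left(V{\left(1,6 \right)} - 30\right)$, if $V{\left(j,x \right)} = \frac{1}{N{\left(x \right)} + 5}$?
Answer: $- \frac{36634}{47} \approx -779.45$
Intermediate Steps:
$W = -10$ ($W = -4 - 6 = -10$)
$N{\left(P \right)} = P + P^{2}$ ($N{\left(P \right)} = P^{2} + P = P + P^{2}$)
$l = 26$ ($l = - (\left(-16 - 10\right) + 0) = - (-26 + 0) = \left(-1\right) \left(-26\right) = 26$)
$V{\left(j,x \right)} = \frac{1}{5 + x \left(1 + x\right)}$ ($V{\left(j,x \right)} = \frac{1}{x \left(1 + x\right) + 5} = \frac{1}{5 + x \left(1 + x\right)}$)
$l \left(V{\left(1,6 \right)} - 30\right) = 26 \left(\frac{1}{5 + 6 \left(1 + 6\right)} - 30\right) = 26 \left(\frac{1}{5 + 6 \cdot 7} - 30\right) = 26 \left(\frac{1}{5 + 42} - 30\right) = 26 \left(\frac{1}{47} - 30\right) = 26 \left(- \frac{1409}{47}\right) = - \frac{36634}{47}$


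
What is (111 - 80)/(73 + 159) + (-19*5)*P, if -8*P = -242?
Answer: -666679/232 ≈ -2873.6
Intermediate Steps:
P = 121/4 (P = -⅛*(-242) = 121/4 ≈ 30.250)
(111 - 80)/(73 + 159) + (-19*5)*P = (111 - 80)/(73 + 159) - 19*5*(121/4) = 31/232 - 95*121/4 = 31*(1/232) - 11495/4 = 31/232 - 11495/4 = -666679/232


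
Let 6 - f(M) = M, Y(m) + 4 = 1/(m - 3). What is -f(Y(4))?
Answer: -9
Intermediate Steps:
Y(m) = -4 + 1/(-3 + m) (Y(m) = -4 + 1/(m - 3) = -4 + 1/(-3 + m))
f(M) = 6 - M
-f(Y(4)) = -(6 - (13 - 4*4)/(-3 + 4)) = -(6 - (13 - 16)/1) = -(6 - (-3)) = -(6 - 1*(-3)) = -(6 + 3) = -1*9 = -9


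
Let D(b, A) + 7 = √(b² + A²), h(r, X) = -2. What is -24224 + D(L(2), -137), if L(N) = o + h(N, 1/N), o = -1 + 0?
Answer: -24231 + √18778 ≈ -24094.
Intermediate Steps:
o = -1
L(N) = -3 (L(N) = -1 - 2 = -3)
D(b, A) = -7 + √(A² + b²) (D(b, A) = -7 + √(b² + A²) = -7 + √(A² + b²))
-24224 + D(L(2), -137) = -24224 + (-7 + √((-137)² + (-3)²)) = -24224 + (-7 + √(18769 + 9)) = -24224 + (-7 + √18778) = -24231 + √18778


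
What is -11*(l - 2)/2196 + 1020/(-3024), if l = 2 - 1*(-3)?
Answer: -1354/3843 ≈ -0.35233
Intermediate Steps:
l = 5 (l = 2 + 3 = 5)
-11*(l - 2)/2196 + 1020/(-3024) = -11*(5 - 2)/2196 + 1020/(-3024) = -11*3*(1/2196) + 1020*(-1/3024) = -33*1/2196 - 85/252 = -11/732 - 85/252 = -1354/3843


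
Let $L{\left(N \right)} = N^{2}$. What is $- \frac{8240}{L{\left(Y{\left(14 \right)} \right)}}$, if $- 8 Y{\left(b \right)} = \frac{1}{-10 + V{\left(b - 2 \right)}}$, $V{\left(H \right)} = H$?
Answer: $-2109440$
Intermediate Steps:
$Y{\left(b \right)} = - \frac{1}{8 \left(-12 + b\right)}$ ($Y{\left(b \right)} = - \frac{1}{8 \left(-10 + \left(b - 2\right)\right)} = - \frac{1}{8 \left(-10 + \left(-2 + b\right)\right)} = - \frac{1}{8 \left(-12 + b\right)}$)
$- \frac{8240}{L{\left(Y{\left(14 \right)} \right)}} = - \frac{8240}{\left(- \frac{1}{-96 + 8 \cdot 14}\right)^{2}} = - \frac{8240}{\left(- \frac{1}{-96 + 112}\right)^{2}} = - \frac{8240}{\left(- \frac{1}{16}\right)^{2}} = - 8240 \frac{1}{\frac{1}{256}} = \left(-8240\right) 256 = -2109440$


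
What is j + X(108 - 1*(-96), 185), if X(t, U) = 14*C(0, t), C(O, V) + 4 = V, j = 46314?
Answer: 49114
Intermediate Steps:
C(O, V) = -4 + V
X(t, U) = -56 + 14*t (X(t, U) = 14*(-4 + t) = -56 + 14*t)
j + X(108 - 1*(-96), 185) = 46314 + (-56 + 14*(108 - 1*(-96))) = 46314 + (-56 + 14*(108 + 96)) = 46314 + (-56 + 14*204) = 46314 + (-56 + 2856) = 46314 + 2800 = 49114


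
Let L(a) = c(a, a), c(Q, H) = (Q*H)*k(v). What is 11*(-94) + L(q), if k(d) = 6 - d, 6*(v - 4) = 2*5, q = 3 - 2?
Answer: -3101/3 ≈ -1033.7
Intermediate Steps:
q = 1
v = 17/3 (v = 4 + (2*5)/6 = 4 + (⅙)*10 = 4 + 5/3 = 17/3 ≈ 5.6667)
c(Q, H) = H*Q/3 (c(Q, H) = (Q*H)*(6 - 1*17/3) = (H*Q)*(6 - 17/3) = (H*Q)*(⅓) = H*Q/3)
L(a) = a²/3 (L(a) = a*a/3 = a²/3)
11*(-94) + L(q) = 11*(-94) + (⅓)*1² = -1034 + (⅓)*1 = -1034 + ⅓ = -3101/3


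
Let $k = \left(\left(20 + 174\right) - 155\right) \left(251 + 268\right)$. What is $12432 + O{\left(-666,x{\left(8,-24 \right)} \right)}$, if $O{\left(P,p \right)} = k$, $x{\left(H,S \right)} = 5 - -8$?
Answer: $32673$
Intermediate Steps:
$x{\left(H,S \right)} = 13$ ($x{\left(H,S \right)} = 5 + 8 = 13$)
$k = 20241$ ($k = \left(194 - 155\right) 519 = 39 \cdot 519 = 20241$)
$O{\left(P,p \right)} = 20241$
$12432 + O{\left(-666,x{\left(8,-24 \right)} \right)} = 12432 + 20241 = 32673$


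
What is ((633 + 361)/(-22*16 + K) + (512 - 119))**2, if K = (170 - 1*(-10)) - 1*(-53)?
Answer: 42758521/289 ≈ 1.4795e+5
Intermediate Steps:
K = 233 (K = (170 + 10) + 53 = 180 + 53 = 233)
((633 + 361)/(-22*16 + K) + (512 - 119))**2 = ((633 + 361)/(-22*16 + 233) + (512 - 119))**2 = (994/(-352 + 233) + 393)**2 = (994/(-119) + 393)**2 = (994*(-1/119) + 393)**2 = (-142/17 + 393)**2 = (6539/17)**2 = 42758521/289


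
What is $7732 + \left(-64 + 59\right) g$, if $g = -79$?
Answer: $8127$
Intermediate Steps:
$7732 + \left(-64 + 59\right) g = 7732 + \left(-64 + 59\right) \left(-79\right) = 7732 - -395 = 7732 + 395 = 8127$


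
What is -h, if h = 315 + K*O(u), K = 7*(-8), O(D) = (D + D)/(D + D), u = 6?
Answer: -259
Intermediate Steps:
O(D) = 1 (O(D) = (2*D)/((2*D)) = (2*D)*(1/(2*D)) = 1)
K = -56
h = 259 (h = 315 - 56*1 = 315 - 56 = 259)
-h = -1*259 = -259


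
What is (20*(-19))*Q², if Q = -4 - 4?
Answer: -24320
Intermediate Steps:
Q = -8
(20*(-19))*Q² = (20*(-19))*(-8)² = -380*64 = -24320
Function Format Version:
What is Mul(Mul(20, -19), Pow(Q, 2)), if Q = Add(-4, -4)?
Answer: -24320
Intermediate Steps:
Q = -8
Mul(Mul(20, -19), Pow(Q, 2)) = Mul(Mul(20, -19), Pow(-8, 2)) = Mul(-380, 64) = -24320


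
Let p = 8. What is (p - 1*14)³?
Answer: -216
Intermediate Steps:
(p - 1*14)³ = (8 - 1*14)³ = (8 - 14)³ = (-6)³ = -216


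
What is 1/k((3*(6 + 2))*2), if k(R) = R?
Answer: 1/48 ≈ 0.020833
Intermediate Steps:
1/k((3*(6 + 2))*2) = 1/((3*(6 + 2))*2) = 1/((3*8)*2) = 1/(24*2) = 1/48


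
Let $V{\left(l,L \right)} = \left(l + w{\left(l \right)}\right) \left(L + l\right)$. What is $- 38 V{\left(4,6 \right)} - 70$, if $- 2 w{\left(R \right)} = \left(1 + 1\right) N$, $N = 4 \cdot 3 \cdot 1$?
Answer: $2970$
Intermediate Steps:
$N = 12$ ($N = 12 \cdot 1 = 12$)
$w{\left(R \right)} = -12$ ($w{\left(R \right)} = - \frac{\left(1 + 1\right) 12}{2} = - \frac{2 \cdot 12}{2} = \left(- \frac{1}{2}\right) 24 = -12$)
$V{\left(l,L \right)} = \left(-12 + l\right) \left(L + l\right)$ ($V{\left(l,L \right)} = \left(l - 12\right) \left(L + l\right) = \left(-12 + l\right) \left(L + l\right)$)
$- 38 V{\left(4,6 \right)} - 70 = - 38 \left(4^{2} - 72 - 48 + 6 \cdot 4\right) - 70 = - 38 \left(16 - 72 - 48 + 24\right) - 70 = \left(-38\right) \left(-80\right) - 70 = 3040 - 70 = 2970$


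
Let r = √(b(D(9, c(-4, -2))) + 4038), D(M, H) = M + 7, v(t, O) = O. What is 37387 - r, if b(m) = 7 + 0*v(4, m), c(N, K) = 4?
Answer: 37387 - √4045 ≈ 37323.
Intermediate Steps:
D(M, H) = 7 + M
b(m) = 7 (b(m) = 7 + 0*m = 7 + 0 = 7)
r = √4045 (r = √(7 + 4038) = √4045 ≈ 63.600)
37387 - r = 37387 - √4045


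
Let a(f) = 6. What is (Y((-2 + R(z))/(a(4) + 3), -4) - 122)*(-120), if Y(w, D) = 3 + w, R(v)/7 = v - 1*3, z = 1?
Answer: 43480/3 ≈ 14493.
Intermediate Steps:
R(v) = -21 + 7*v (R(v) = 7*(v - 1*3) = 7*(v - 3) = 7*(-3 + v) = -21 + 7*v)
(Y((-2 + R(z))/(a(4) + 3), -4) - 122)*(-120) = ((3 + (-2 + (-21 + 7*1))/(6 + 3)) - 122)*(-120) = ((3 + (-2 + (-21 + 7))/9) - 122)*(-120) = ((3 + (-2 - 14)*(⅑)) - 122)*(-120) = ((3 - 16*⅑) - 122)*(-120) = ((3 - 16/9) - 122)*(-120) = (11/9 - 122)*(-120) = -1087/9*(-120) = 43480/3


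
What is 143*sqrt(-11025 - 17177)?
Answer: 143*I*sqrt(28202) ≈ 24015.0*I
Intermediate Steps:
143*sqrt(-11025 - 17177) = 143*sqrt(-28202) = 143*(I*sqrt(28202)) = 143*I*sqrt(28202)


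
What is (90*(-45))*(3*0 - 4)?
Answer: 16200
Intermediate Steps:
(90*(-45))*(3*0 - 4) = -4050*(0 - 4) = -4050*(-4) = 16200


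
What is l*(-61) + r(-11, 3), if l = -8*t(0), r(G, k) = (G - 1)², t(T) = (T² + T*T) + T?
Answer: 144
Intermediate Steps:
t(T) = T + 2*T² (t(T) = (T² + T²) + T = 2*T² + T = T + 2*T²)
r(G, k) = (-1 + G)²
l = 0 (l = -0*(1 + 2*0) = -0*(1 + 0) = -0 = -8*0 = 0)
l*(-61) + r(-11, 3) = 0*(-61) + (-1 - 11)² = 0 + (-12)² = 0 + 144 = 144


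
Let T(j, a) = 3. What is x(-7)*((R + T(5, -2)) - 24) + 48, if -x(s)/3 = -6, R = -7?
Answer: -456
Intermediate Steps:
x(s) = 18 (x(s) = -3*(-6) = 18)
x(-7)*((R + T(5, -2)) - 24) + 48 = 18*((-7 + 3) - 24) + 48 = 18*(-4 - 24) + 48 = 18*(-28) + 48 = -504 + 48 = -456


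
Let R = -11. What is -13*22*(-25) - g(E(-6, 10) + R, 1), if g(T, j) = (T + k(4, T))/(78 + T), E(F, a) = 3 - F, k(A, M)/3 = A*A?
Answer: 271677/38 ≈ 7149.4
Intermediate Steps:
k(A, M) = 3*A² (k(A, M) = 3*(A*A) = 3*A²)
g(T, j) = (48 + T)/(78 + T) (g(T, j) = (T + 3*4²)/(78 + T) = (T + 3*16)/(78 + T) = (T + 48)/(78 + T) = (48 + T)/(78 + T))
-13*22*(-25) - g(E(-6, 10) + R, 1) = -13*22*(-25) - (48 + ((3 - 1*(-6)) - 11))/(78 + ((3 - 1*(-6)) - 11)) = -286*(-25) - (48 + ((3 + 6) - 11))/(78 + ((3 + 6) - 11)) = 7150 - (48 + (9 - 11))/(78 + (9 - 11)) = 7150 - (48 - 2)/(78 - 2) = 7150 - 46/76 = 7150 - 1*23/38 = 7150 - 23/38 = 271677/38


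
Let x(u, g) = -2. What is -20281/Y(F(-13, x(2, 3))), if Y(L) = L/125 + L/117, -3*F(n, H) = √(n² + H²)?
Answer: 889828875*√173/41866 ≈ 2.7956e+5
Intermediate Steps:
F(n, H) = -√(H² + n²)/3 (F(n, H) = -√(n² + H²)/3 = -√(H² + n²)/3)
Y(L) = 242*L/14625 (Y(L) = L*(1/125) + L*(1/117) = L/125 + L/117 = 242*L/14625)
-20281/Y(F(-13, x(2, 3))) = -20281*(-43875/(242*√((-2)² + (-13)²))) = -20281*(-43875/(242*√(4 + 169))) = -20281*(-43875*√173/41866) = -(-889828875)*√173/41866 = 889828875*√173/41866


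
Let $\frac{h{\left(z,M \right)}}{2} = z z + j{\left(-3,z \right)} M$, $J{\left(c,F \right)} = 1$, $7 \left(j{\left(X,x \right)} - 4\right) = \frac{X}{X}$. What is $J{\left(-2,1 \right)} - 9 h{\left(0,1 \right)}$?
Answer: $- \frac{515}{7} \approx -73.571$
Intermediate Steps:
$j{\left(X,x \right)} = \frac{29}{7}$ ($j{\left(X,x \right)} = 4 + \frac{X \frac{1}{X}}{7} = 4 + \frac{1}{7} \cdot 1 = 4 + \frac{1}{7} = \frac{29}{7}$)
$h{\left(z,M \right)} = 2 z^{2} + \frac{58 M}{7}$ ($h{\left(z,M \right)} = 2 \left(z z + \frac{29 M}{7}\right) = 2 \left(z^{2} + \frac{29 M}{7}\right) = 2 z^{2} + \frac{58 M}{7}$)
$J{\left(-2,1 \right)} - 9 h{\left(0,1 \right)} = 1 - 9 \left(2 \cdot 0^{2} + \frac{58}{7} \cdot 1\right) = 1 - 9 \left(2 \cdot 0 + \frac{58}{7}\right) = 1 - 9 \left(0 + \frac{58}{7}\right) = 1 - \frac{522}{7} = - \frac{515}{7}$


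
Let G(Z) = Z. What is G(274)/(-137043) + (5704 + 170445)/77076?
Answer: 893291429/391212084 ≈ 2.2834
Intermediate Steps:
G(274)/(-137043) + (5704 + 170445)/77076 = 274/(-137043) + (5704 + 170445)/77076 = 274*(-1/137043) + 176149*(1/77076) = -274/137043 + 176149/77076 = 893291429/391212084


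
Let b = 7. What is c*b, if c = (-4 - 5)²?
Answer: 567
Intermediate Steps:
c = 81 (c = (-9)² = 81)
c*b = 81*7 = 567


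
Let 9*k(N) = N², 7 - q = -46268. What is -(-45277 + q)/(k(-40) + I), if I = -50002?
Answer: 4491/224209 ≈ 0.020030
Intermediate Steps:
q = 46275 (q = 7 - 1*(-46268) = 7 + 46268 = 46275)
k(N) = N²/9
-(-45277 + q)/(k(-40) + I) = -(-45277 + 46275)/((⅑)*(-40)² - 50002) = -998/((⅑)*1600 - 50002) = -998/(1600/9 - 50002) = -998/(-448418/9) = -998*(-9)/448418 = -1*(-4491/224209) = 4491/224209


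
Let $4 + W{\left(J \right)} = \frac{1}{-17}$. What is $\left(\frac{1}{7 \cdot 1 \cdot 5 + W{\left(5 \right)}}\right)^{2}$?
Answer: $\frac{289}{276676} \approx 0.0010445$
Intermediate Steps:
$W{\left(J \right)} = - \frac{69}{17}$ ($W{\left(J \right)} = -4 + \frac{1}{-17} = -4 - \frac{1}{17} = - \frac{69}{17}$)
$\left(\frac{1}{7 \cdot 1 \cdot 5 + W{\left(5 \right)}}\right)^{2} = \left(\frac{1}{7 \cdot 1 \cdot 5 - \frac{69}{17}}\right)^{2} = \left(\frac{1}{7 \cdot 5 - \frac{69}{17}}\right)^{2} = \left(\frac{1}{35 - \frac{69}{17}}\right)^{2} = \left(\frac{1}{\frac{526}{17}}\right)^{2} = \left(\frac{17}{526}\right)^{2} = \frac{289}{276676}$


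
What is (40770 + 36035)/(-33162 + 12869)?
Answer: -76805/20293 ≈ -3.7848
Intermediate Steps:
(40770 + 36035)/(-33162 + 12869) = 76805/(-20293) = 76805*(-1/20293) = -76805/20293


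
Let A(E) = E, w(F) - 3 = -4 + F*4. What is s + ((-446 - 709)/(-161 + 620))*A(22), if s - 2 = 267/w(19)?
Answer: -190483/3825 ≈ -49.799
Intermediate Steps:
w(F) = -1 + 4*F (w(F) = 3 + (-4 + F*4) = 3 + (-4 + 4*F) = -1 + 4*F)
s = 139/25 (s = 2 + 267/(-1 + 4*19) = 2 + 267/(-1 + 76) = 2 + 267/75 = 2 + 267*(1/75) = 2 + 89/25 = 139/25 ≈ 5.5600)
s + ((-446 - 709)/(-161 + 620))*A(22) = 139/25 + ((-446 - 709)/(-161 + 620))*22 = 139/25 - 1155/459*22 = 139/25 - 1155*1/459*22 = 139/25 - 385/153*22 = 139/25 - 8470/153 = -190483/3825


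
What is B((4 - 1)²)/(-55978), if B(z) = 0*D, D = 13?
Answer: 0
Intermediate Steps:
B(z) = 0 (B(z) = 0*13 = 0)
B((4 - 1)²)/(-55978) = 0/(-55978) = 0*(-1/55978) = 0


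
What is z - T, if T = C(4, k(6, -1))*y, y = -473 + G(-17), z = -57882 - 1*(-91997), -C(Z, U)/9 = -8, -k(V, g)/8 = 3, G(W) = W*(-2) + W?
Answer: 66947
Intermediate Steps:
G(W) = -W (G(W) = -2*W + W = -W)
k(V, g) = -24 (k(V, g) = -8*3 = -24)
C(Z, U) = 72 (C(Z, U) = -9*(-8) = 72)
z = 34115 (z = -57882 + 91997 = 34115)
y = -456 (y = -473 - 1*(-17) = -473 + 17 = -456)
T = -32832 (T = 72*(-456) = -32832)
z - T = 34115 - 1*(-32832) = 34115 + 32832 = 66947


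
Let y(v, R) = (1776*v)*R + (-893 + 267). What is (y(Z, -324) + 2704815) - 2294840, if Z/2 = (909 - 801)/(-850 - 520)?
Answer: 342549857/685 ≈ 5.0007e+5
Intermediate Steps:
Z = -108/685 (Z = 2*((909 - 801)/(-850 - 520)) = 2*(108/(-1370)) = 2*(108*(-1/1370)) = 2*(-54/685) = -108/685 ≈ -0.15766)
y(v, R) = -626 + 1776*R*v (y(v, R) = 1776*R*v - 626 = -626 + 1776*R*v)
(y(Z, -324) + 2704815) - 2294840 = ((-626 + 1776*(-324)*(-108/685)) + 2704815) - 2294840 = ((-626 + 62145792/685) + 2704815) - 2294840 = (61716982/685 + 2704815) - 2294840 = 1914515257/685 - 2294840 = 342549857/685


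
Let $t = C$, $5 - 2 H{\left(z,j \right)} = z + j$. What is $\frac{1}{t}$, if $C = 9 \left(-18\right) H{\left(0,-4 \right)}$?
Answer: $- \frac{1}{729} \approx -0.0013717$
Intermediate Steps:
$H{\left(z,j \right)} = \frac{5}{2} - \frac{j}{2} - \frac{z}{2}$ ($H{\left(z,j \right)} = \frac{5}{2} - \frac{z + j}{2} = \frac{5}{2} - \frac{j + z}{2} = \frac{5}{2} - \left(\frac{j}{2} + \frac{z}{2}\right) = \frac{5}{2} - \frac{j}{2} - \frac{z}{2}$)
$C = -729$ ($C = 9 \left(-18\right) \left(\frac{5}{2} - -2 - 0\right) = - 162 \left(\frac{5}{2} + 2 + 0\right) = \left(-162\right) \frac{9}{2} = -729$)
$t = -729$
$\frac{1}{t} = \frac{1}{-729} = - \frac{1}{729}$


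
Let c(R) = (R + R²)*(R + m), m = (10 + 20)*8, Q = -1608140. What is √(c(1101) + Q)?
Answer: √1625429842 ≈ 40317.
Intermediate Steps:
m = 240 (m = 30*8 = 240)
c(R) = (240 + R)*(R + R²) (c(R) = (R + R²)*(R + 240) = (R + R²)*(240 + R) = (240 + R)*(R + R²))
√(c(1101) + Q) = √(1101*(240 + 1101² + 241*1101) - 1608140) = √(1101*(240 + 1212201 + 265341) - 1608140) = √(1101*1477782 - 1608140) = √(1627037982 - 1608140) = √1625429842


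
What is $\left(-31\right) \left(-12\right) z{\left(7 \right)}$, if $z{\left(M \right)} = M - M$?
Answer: $0$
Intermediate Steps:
$z{\left(M \right)} = 0$
$\left(-31\right) \left(-12\right) z{\left(7 \right)} = \left(-31\right) \left(-12\right) 0 = 372 \cdot 0 = 0$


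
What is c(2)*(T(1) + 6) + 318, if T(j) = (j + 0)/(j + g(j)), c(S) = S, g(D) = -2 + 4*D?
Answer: 992/3 ≈ 330.67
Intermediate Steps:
T(j) = j/(-2 + 5*j) (T(j) = (j + 0)/(j + (-2 + 4*j)) = j/(-2 + 5*j))
c(2)*(T(1) + 6) + 318 = 2*(1/(-2 + 5*1) + 6) + 318 = 2*(1/(-2 + 5) + 6) + 318 = 2*(1/3 + 6) + 318 = 2*(19/3) + 318 = 38/3 + 318 = 992/3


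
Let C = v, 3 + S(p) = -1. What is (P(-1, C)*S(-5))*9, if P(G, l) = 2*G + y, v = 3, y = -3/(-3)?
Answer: 36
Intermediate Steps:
y = 1 (y = -3*(-1/3) = 1)
S(p) = -4 (S(p) = -3 - 1 = -4)
C = 3
P(G, l) = 1 + 2*G (P(G, l) = 2*G + 1 = 1 + 2*G)
(P(-1, C)*S(-5))*9 = ((1 + 2*(-1))*(-4))*9 = ((1 - 2)*(-4))*9 = -1*(-4)*9 = 4*9 = 36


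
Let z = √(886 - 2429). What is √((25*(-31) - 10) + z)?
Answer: √(-785 + I*√1543) ≈ 0.70078 + 28.027*I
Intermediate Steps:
z = I*√1543 (z = √(-1543) = I*√1543 ≈ 39.281*I)
√((25*(-31) - 10) + z) = √((25*(-31) - 10) + I*√1543) = √((-775 - 10) + I*√1543) = √(-785 + I*√1543)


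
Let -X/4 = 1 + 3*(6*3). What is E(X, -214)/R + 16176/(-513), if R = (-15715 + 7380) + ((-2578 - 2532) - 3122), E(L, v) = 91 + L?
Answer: -89307205/2832957 ≈ -31.524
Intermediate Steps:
X = -220 (X = -4*(1 + 3*(6*3)) = -4*(1 + 3*18) = -4*(1 + 54) = -4*55 = -220)
R = -16567 (R = -8335 + (-5110 - 3122) = -8335 - 8232 = -16567)
E(X, -214)/R + 16176/(-513) = (91 - 220)/(-16567) + 16176/(-513) = -129*(-1/16567) + 16176*(-1/513) = 129/16567 - 5392/171 = -89307205/2832957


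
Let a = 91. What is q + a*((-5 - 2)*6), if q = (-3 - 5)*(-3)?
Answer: -3798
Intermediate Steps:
q = 24 (q = -8*(-3) = 24)
q + a*((-5 - 2)*6) = 24 + 91*((-5 - 2)*6) = 24 + 91*(-7*6) = 24 + 91*(-42) = 24 - 3822 = -3798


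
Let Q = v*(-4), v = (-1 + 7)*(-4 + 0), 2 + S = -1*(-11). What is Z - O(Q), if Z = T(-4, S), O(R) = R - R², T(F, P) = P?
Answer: 9129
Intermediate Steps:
S = 9 (S = -2 - 1*(-11) = -2 + 11 = 9)
v = -24 (v = 6*(-4) = -24)
Q = 96 (Q = -24*(-4) = 96)
Z = 9
Z - O(Q) = 9 - 96*(1 - 1*96) = 9 - 96*(1 - 96) = 9 - 96*(-95) = 9 - 1*(-9120) = 9 + 9120 = 9129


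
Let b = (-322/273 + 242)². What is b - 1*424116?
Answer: -556870772/1521 ≈ -3.6612e+5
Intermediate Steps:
b = 88209664/1521 (b = (-322*1/273 + 242)² = (-46/39 + 242)² = (9392/39)² = 88209664/1521 ≈ 57995.)
b - 1*424116 = 88209664/1521 - 1*424116 = 88209664/1521 - 424116 = -556870772/1521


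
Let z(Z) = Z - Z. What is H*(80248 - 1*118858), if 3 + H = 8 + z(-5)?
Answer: -193050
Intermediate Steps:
z(Z) = 0
H = 5 (H = -3 + (8 + 0) = -3 + 8 = 5)
H*(80248 - 1*118858) = 5*(80248 - 1*118858) = 5*(80248 - 118858) = 5*(-38610) = -193050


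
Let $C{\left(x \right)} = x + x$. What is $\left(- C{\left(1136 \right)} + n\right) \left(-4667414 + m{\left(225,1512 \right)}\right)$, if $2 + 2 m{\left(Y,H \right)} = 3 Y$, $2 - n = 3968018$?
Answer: $18529641793320$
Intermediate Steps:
$n = -3968016$ ($n = 2 - 3968018 = -3968016$)
$m{\left(Y,H \right)} = -1 + \frac{3 Y}{2}$
$C{\left(x \right)} = 2 x$
$\left(- C{\left(1136 \right)} + n\right) \left(-4667414 + m{\left(225,1512 \right)}\right) = \left(- 2 \cdot 1136 - 3968016\right) \left(-4667414 + \left(-1 + \frac{3}{2} \cdot 225\right)\right) = \left(\left(-1\right) 2272 - 3968016\right) \left(-4667414 + \left(-1 + \frac{675}{2}\right)\right) = \left(-2272 - 3968016\right) \left(-4667414 + \frac{673}{2}\right) = \left(-3970288\right) \left(- \frac{9334155}{2}\right) = 18529641793320$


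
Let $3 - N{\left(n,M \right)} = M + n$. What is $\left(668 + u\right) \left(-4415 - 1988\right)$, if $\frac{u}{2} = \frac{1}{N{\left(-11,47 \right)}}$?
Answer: $- \frac{141134926}{33} \approx -4.2768 \cdot 10^{6}$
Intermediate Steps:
$N{\left(n,M \right)} = 3 - M - n$ ($N{\left(n,M \right)} = 3 - \left(M + n\right) = 3 - M - n$)
$u = - \frac{2}{33}$ ($u = \frac{2}{3 - 47 - -11} = \frac{2}{3 - 47 + 11} = \frac{2}{-33} = 2 \left(- \frac{1}{33}\right) = - \frac{2}{33} \approx -0.060606$)
$\left(668 + u\right) \left(-4415 - 1988\right) = \left(668 - \frac{2}{33}\right) \left(-4415 - 1988\right) = \frac{22042}{33} \left(-6403\right) = - \frac{141134926}{33}$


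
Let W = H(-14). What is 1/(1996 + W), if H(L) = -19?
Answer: 1/1977 ≈ 0.00050582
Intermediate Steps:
W = -19
1/(1996 + W) = 1/(1996 - 19) = 1/1977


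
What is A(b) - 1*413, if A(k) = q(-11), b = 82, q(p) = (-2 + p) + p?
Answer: -437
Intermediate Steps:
q(p) = -2 + 2*p
A(k) = -24 (A(k) = -2 + 2*(-11) = -2 - 22 = -24)
A(b) - 1*413 = -24 - 1*413 = -24 - 413 = -437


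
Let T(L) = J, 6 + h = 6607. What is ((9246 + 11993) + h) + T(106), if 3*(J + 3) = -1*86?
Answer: 83425/3 ≈ 27808.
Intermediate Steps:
h = 6601 (h = -6 + 6607 = 6601)
J = -95/3 (J = -3 + (-1*86)/3 = -3 + (⅓)*(-86) = -3 - 86/3 = -95/3 ≈ -31.667)
T(L) = -95/3
((9246 + 11993) + h) + T(106) = ((9246 + 11993) + 6601) - 95/3 = (21239 + 6601) - 95/3 = 27840 - 95/3 = 83425/3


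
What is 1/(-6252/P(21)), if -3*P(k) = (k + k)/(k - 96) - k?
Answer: -539/468900 ≈ -0.0011495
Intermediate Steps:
P(k) = k/3 - 2*k/(3*(-96 + k)) (P(k) = -((k + k)/(k - 96) - k)/3 = -((2*k)/(-96 + k) - k)/3 = -(2*k/(-96 + k) - k)/3 = -(-k + 2*k/(-96 + k))/3 = k/3 - 2*k/(3*(-96 + k)))
1/(-6252/P(21)) = 1/(-6252*(-96 + 21)/(7*(-98 + 21))) = 1/(-6252/((1/3)*21*(-77)/(-75))) = 1/(-6252/((1/3)*21*(-1/75)*(-77))) = 1/(-6252/539/75) = 1/(-6252*75/539) = 1/(-468900/539) = -539/468900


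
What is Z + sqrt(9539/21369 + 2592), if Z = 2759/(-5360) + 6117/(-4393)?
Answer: -44907407/23546480 + sqrt(1183799584203)/21369 ≈ 49.009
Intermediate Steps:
Z = -44907407/23546480 (Z = 2759*(-1/5360) + 6117*(-1/4393) = -2759/5360 - 6117/4393 = -44907407/23546480 ≈ -1.9072)
Z + sqrt(9539/21369 + 2592) = -44907407/23546480 + sqrt(9539/21369 + 2592) = -44907407/23546480 + sqrt(55397987/21369) = -44907407/23546480 + sqrt(1183799584203)/21369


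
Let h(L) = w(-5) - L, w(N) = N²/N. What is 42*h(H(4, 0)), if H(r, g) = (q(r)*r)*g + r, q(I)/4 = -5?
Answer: -378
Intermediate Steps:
q(I) = -20 (q(I) = 4*(-5) = -20)
w(N) = N
H(r, g) = r - 20*g*r (H(r, g) = (-20*r)*g + r = -20*g*r + r = r - 20*g*r)
h(L) = -5 - L
42*h(H(4, 0)) = 42*(-5 - 4*(1 - 20*0)) = 42*(-5 - 4*(1 + 0)) = 42*(-5 - 4) = 42*(-9) = -378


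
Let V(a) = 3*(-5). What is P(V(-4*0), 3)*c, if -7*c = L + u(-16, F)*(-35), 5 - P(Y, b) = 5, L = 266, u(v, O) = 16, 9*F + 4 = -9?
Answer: 0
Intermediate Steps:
F = -13/9 (F = -4/9 + (⅑)*(-9) = -4/9 - 1 = -13/9 ≈ -1.4444)
V(a) = -15
P(Y, b) = 0 (P(Y, b) = 5 - 1*5 = 5 - 5 = 0)
c = 42 (c = -(266 + 16*(-35))/7 = -(266 - 560)/7 = -⅐*(-294) = 42)
P(V(-4*0), 3)*c = 0*42 = 0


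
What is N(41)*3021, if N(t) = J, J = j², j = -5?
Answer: 75525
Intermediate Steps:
J = 25 (J = (-5)² = 25)
N(t) = 25
N(41)*3021 = 25*3021 = 75525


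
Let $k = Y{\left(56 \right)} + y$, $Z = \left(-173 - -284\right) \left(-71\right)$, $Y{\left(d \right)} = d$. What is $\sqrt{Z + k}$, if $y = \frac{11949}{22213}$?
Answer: $\frac{2 i \sqrt{965181372322}}{22213} \approx 88.456 i$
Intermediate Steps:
$y = \frac{11949}{22213}$ ($y = 11949 \cdot \frac{1}{22213} = \frac{11949}{22213} \approx 0.53793$)
$Z = -7881$ ($Z = \left(-173 + 284\right) \left(-71\right) = 111 \left(-71\right) = -7881$)
$k = \frac{1255877}{22213}$ ($k = 56 + \frac{11949}{22213} = \frac{1255877}{22213} \approx 56.538$)
$\sqrt{Z + k} = \sqrt{-7881 + \frac{1255877}{22213}} = \sqrt{- \frac{173804776}{22213}} = \frac{2 i \sqrt{965181372322}}{22213}$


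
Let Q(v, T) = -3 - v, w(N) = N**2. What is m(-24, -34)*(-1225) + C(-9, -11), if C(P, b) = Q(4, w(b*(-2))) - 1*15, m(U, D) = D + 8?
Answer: 31828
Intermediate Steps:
m(U, D) = 8 + D
C(P, b) = -22 (C(P, b) = (-3 - 1*4) - 1*15 = (-3 - 4) - 15 = -7 - 15 = -22)
m(-24, -34)*(-1225) + C(-9, -11) = (8 - 34)*(-1225) - 22 = -26*(-1225) - 22 = 31850 - 22 = 31828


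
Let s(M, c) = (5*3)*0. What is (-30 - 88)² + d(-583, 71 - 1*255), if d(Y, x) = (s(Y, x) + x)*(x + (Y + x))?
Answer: 188908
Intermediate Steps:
s(M, c) = 0 (s(M, c) = 15*0 = 0)
d(Y, x) = x*(Y + 2*x) (d(Y, x) = (0 + x)*(x + (Y + x)) = x*(Y + 2*x))
(-30 - 88)² + d(-583, 71 - 1*255) = (-30 - 88)² + (71 - 1*255)*(-583 + 2*(71 - 1*255)) = (-118)² + (71 - 255)*(-583 + 2*(71 - 255)) = 13924 - 184*(-583 + 2*(-184)) = 13924 - 184*(-583 - 368) = 13924 - 184*(-951) = 13924 + 174984 = 188908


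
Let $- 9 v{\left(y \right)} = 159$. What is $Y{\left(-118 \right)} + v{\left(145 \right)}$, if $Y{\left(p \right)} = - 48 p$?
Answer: $\frac{16939}{3} \approx 5646.3$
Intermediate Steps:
$v{\left(y \right)} = - \frac{53}{3}$ ($v{\left(y \right)} = \left(- \frac{1}{9}\right) 159 = - \frac{53}{3}$)
$Y{\left(-118 \right)} + v{\left(145 \right)} = \left(-48\right) \left(-118\right) - \frac{53}{3} = 5664 - \frac{53}{3} = \frac{16939}{3}$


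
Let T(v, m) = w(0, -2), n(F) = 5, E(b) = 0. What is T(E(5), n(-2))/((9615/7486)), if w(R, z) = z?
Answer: -14972/9615 ≈ -1.5571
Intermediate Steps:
T(v, m) = -2
T(E(5), n(-2))/((9615/7486)) = -2/(9615/7486) = -2/(9615*(1/7486)) = -2/9615/7486 = -2*7486/9615 = -14972/9615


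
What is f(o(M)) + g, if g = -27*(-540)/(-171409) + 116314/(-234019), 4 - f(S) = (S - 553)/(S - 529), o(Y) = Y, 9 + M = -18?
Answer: 13240880079887/5575701825169 ≈ 2.3747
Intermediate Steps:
M = -27 (M = -9 - 18 = -27)
f(S) = 4 - (-553 + S)/(-529 + S) (f(S) = 4 - (S - 553)/(S - 529) = 4 - (-553 + S)/(-529 + S))
g = -23349263446/40112962771 (g = 14580*(-1/171409) + 116314*(-1/234019) = -14580/171409 - 116314/234019 = -23349263446/40112962771 ≈ -0.58209)
f(o(M)) + g = 3*(-521 - 27)/(-529 - 27) - 23349263446/40112962771 = 3*(-548)/(-556) - 23349263446/40112962771 = 3*(-1/556)*(-548) - 23349263446/40112962771 = 411/139 - 23349263446/40112962771 = 13240880079887/5575701825169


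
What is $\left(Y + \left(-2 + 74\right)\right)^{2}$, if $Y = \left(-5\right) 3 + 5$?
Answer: $3844$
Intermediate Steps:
$Y = -10$ ($Y = -15 + 5 = -10$)
$\left(Y + \left(-2 + 74\right)\right)^{2} = \left(-10 + \left(-2 + 74\right)\right)^{2} = \left(-10 + 72\right)^{2} = 62^{2} = 3844$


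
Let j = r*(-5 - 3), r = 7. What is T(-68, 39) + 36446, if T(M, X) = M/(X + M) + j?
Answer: 1055378/29 ≈ 36392.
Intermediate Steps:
j = -56 (j = 7*(-5 - 3) = 7*(-8) = -56)
T(M, X) = -56 + M/(M + X) (T(M, X) = M/(X + M) - 56 = M/(M + X) - 56 = -56 + M/(M + X))
T(-68, 39) + 36446 = (-56*39 - 55*(-68))/(-68 + 39) + 36446 = (-2184 + 3740)/(-29) + 36446 = -1/29*1556 + 36446 = -1556/29 + 36446 = 1055378/29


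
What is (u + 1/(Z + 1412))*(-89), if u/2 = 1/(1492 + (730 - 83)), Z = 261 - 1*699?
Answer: -363743/2083386 ≈ -0.17459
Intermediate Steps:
Z = -438 (Z = 261 - 699 = -438)
u = 2/2139 (u = 2/(1492 + (730 - 83)) = 2/(1492 + 647) = 2/2139 ≈ 0.00093502)
(u + 1/(Z + 1412))*(-89) = (2/2139 + 1/(-438 + 1412))*(-89) = (2/2139 + 1/974)*(-89) = (4087/2083386)*(-89) = -363743/2083386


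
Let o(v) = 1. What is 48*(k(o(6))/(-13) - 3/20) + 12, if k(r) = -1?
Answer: 552/65 ≈ 8.4923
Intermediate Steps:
48*(k(o(6))/(-13) - 3/20) + 12 = 48*(-1/(-13) - 3/20) + 12 = 48*(-1*(-1/13) - 3*1/20) + 12 = 48*(1/13 - 3/20) + 12 = 48*(-19/260) + 12 = -228/65 + 12 = 552/65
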